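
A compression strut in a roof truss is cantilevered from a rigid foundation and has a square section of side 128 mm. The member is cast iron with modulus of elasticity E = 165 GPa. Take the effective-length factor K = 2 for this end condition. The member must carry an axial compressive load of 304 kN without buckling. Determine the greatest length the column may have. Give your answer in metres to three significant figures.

L_max ≈ 5.47 m

I = a⁴/12 = 128⁴/12 = 2.237×10^7 mm⁴
I = 2.237×10^-5 m⁴
At the buckling limit P_cr = P = 3.040×10^5 N
From P_cr = π²EI/(K·L)²:  L = (1/K)·√(π²EI/P_cr) = (1/2)·√(π²×1.65×10^11×2.237×10^-5/3.040×10^5)
L = 5.47 m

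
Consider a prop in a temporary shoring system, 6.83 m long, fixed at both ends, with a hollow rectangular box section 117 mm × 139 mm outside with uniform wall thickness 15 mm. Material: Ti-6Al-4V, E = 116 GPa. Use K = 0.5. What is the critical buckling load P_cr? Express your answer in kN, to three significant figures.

P_cr ≈ 1230 kN

Inner dimensions: h_i = 139 − 2×15 = 109.0 mm, b_i = 117 − 2×15 = 87.00 mm
Weak-axis I_min = (h_o·b_o³ − h_i·b_i³)/12 with b_o = 117, b_i = 87.00 mm (shorter outer/inner sides).
I_min = (139×117³ − 109.0×87.00³)/12 = 1.257×10^7 mm⁴
I = 1.257×10^7 mm⁴ = 1.257×10^-5 m⁴
Effective length L_e = K·L = 0.5 × 6.83 = 3.415 m
P_cr = π²EI / L_e² = π² × 116×10⁹ × 1.257×10^-5 / 3.415² = 1.234×10^6 N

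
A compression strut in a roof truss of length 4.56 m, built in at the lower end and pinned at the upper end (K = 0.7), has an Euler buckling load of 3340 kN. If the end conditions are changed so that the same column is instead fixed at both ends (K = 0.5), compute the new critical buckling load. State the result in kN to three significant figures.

P_cr ≈ 6550 kN

P_cr ∝ 1/K², so P_cr,new = P_cr,old × (K_old/K_new)² = 3340 × (0.7/0.5)²
= 3340 × 1.960 = 6550 kN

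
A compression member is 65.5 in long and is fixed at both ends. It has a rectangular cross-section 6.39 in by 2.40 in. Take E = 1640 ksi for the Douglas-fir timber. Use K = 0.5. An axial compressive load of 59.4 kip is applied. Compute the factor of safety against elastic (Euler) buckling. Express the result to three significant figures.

Buckling occurs about the weak axis: I_min = h·b³/12 with b = 2.40 in (the shorter side).
I_min = 6.39×2.40³/12 = 7.361 in⁴
Effective length L_e = K·L = 0.5 × 65.5 = 32.75 in
P_cr = π²EI / L_e² = π² × 1640×10³ × 7.361 / 32.75² = 1.111×10^5 lb
Factor of safety n = P_cr / P = 111.09 / 59.4 = 1.87

n ≈ 1.87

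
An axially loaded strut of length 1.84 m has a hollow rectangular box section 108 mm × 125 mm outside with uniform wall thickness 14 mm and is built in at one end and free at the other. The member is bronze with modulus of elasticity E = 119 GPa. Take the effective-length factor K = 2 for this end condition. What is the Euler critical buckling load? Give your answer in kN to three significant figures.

P_cr ≈ 779 kN

Inner dimensions: h_i = 125 − 2×14 = 97.00 mm, b_i = 108 − 2×14 = 80.00 mm
Weak-axis I_min = (h_o·b_o³ − h_i·b_i³)/12 with b_o = 108, b_i = 80.00 mm (shorter outer/inner sides).
I_min = (125×108³ − 97.00×80.00³)/12 = 8.983×10^6 mm⁴
I = 8.983×10^6 mm⁴ = 8.983×10^-6 m⁴
Effective length L_e = K·L = 2 × 1.84 = 3.680 m
P_cr = π²EI / L_e² = π² × 119×10⁹ × 8.983×10^-6 / 3.680² = 7.791×10^5 N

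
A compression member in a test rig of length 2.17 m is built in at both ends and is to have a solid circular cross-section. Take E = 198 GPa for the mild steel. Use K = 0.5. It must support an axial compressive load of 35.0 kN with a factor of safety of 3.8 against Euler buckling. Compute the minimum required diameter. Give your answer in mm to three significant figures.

Required P_cr = n·P = 3.8 × 35.0 = 133.0 kN
L_e = K·L = 0.5 × 2.17 = 1.085 m
Required I = P_cr·L_e²/(π²E) = 1.330×10^5 × 1.085² / (π² × 1.98×10^11) = 8.012×10^-8 m⁴
I_req = 8.012×10^4 mm⁴
Solid circle: I = πd⁴/64  ⇒  d = (64I/π)^(1/4) = (64×8.012×10^4/π)^(1/4) = 35.7 mm

d ≈ 35.7 mm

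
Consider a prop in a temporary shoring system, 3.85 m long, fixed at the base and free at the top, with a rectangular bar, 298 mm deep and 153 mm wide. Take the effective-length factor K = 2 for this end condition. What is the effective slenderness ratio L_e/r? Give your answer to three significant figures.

λ ≈ 174

For a rectangle r_min = b/√12 = 153/√12 = 44.17 mm
L_e = K·L = 2 × 3.85 m = 7.700 m = 7700.0 mm
λ = L_e / r_min = 7700.0 / 44.17 = 174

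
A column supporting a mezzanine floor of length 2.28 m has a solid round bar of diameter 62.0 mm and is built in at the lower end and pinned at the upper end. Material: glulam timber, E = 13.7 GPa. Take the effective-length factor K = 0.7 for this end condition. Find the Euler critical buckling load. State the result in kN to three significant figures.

P_cr ≈ 38.5 kN

I = πd⁴/64 = π×62.0⁴/64 = 7.253×10^5 mm⁴
I = 7.253×10^5 mm⁴ = 7.253×10^-7 m⁴
Effective length L_e = K·L = 0.7 × 2.28 = 1.596 m
P_cr = π²EI / L_e² = π² × 13.7×10⁹ × 7.253×10^-7 / 1.596² = 3.850×10^4 N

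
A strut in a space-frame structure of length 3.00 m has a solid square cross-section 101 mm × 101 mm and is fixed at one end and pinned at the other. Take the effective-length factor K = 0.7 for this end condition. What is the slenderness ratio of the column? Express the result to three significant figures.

For a square r = a/√12 = 101/√12 = 29.16 mm
L_e = K·L = 0.7 × 3.00 m = 2.100 m = 2100.0 mm
λ = L_e / r_min = 2100.0 / 29.16 = 72.0

λ ≈ 72.0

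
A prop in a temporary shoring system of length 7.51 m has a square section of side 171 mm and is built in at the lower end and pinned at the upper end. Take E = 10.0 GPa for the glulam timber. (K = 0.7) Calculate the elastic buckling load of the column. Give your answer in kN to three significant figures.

I = a⁴/12 = 171⁴/12 = 7.125×10^7 mm⁴
I = 7.125×10^7 mm⁴ = 7.125×10^-5 m⁴
Effective length L_e = K·L = 0.7 × 7.51 = 5.257 m
P_cr = π²EI / L_e² = π² × 10.0×10⁹ × 7.125×10^-5 / 5.257² = 2.545×10^5 N

P_cr ≈ 254 kN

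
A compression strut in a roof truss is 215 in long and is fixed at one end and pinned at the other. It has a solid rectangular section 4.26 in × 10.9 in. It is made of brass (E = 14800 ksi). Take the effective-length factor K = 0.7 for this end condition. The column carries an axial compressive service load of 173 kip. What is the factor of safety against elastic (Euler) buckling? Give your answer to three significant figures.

n ≈ 2.62

Buckling occurs about the weak axis: I_min = h·b³/12 with b = 4.26 in (the shorter side).
I_min = 10.9×4.26³/12 = 70.22 in⁴
Effective length L_e = K·L = 0.7 × 215 = 150.5 in
P_cr = π²EI / L_e² = π² × 14800×10³ × 70.22 / 150.5² = 4.529×10^5 lb
Factor of safety n = P_cr / P = 452.86 / 173 = 2.62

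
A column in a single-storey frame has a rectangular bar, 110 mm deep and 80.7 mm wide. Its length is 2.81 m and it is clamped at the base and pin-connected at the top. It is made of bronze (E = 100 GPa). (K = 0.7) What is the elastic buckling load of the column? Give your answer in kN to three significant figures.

P_cr ≈ 1230 kN

Buckling occurs about the weak axis: I_min = h·b³/12 with b = 80.7 mm (the shorter side).
I_min = 110×80.7³/12 = 4.818×10^6 mm⁴
I = 4.818×10^6 mm⁴ = 4.818×10^-6 m⁴
Effective length L_e = K·L = 0.7 × 2.81 = 1.967 m
P_cr = π²EI / L_e² = π² × 100×10⁹ × 4.818×10^-6 / 1.967² = 1.229×10^6 N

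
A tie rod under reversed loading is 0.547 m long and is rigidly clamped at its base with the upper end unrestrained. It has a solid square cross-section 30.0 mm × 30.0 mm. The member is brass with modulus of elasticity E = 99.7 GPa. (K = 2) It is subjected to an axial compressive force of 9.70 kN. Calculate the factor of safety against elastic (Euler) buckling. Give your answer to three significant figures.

I = a⁴/12 = 30.0⁴/12 = 6.750×10^4 mm⁴
I = 6.750×10^4 mm⁴ = 6.750×10^-8 m⁴
Effective length L_e = K·L = 2 × 0.547 = 1.094 m
P_cr = π²EI / L_e² = π² × 99.7×10⁹ × 6.750×10^-8 / 1.094² = 5.550×10^4 N
Factor of safety n = P_cr / P = 55.496 / 9.70 = 5.72

n ≈ 5.72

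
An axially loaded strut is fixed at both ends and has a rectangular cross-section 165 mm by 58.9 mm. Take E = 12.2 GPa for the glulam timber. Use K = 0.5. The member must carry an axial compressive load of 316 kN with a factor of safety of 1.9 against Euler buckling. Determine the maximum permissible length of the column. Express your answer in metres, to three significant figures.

L_max ≈ 1.50 m

Buckling occurs about the weak axis: I_min = h·b³/12 with b = 58.9 mm (the shorter side).
I_min = 165×58.9³/12 = 2.810×10^6 mm⁴
I = 2.810×10^-6 m⁴
Required critical load P_cr = n·P = 1.9 × 316 = 600.4 kN = 6.004×10^5 N
From P_cr = π²EI/(K·L)²:  L = (1/K)·√(π²EI/P_cr) = (1/0.5)·√(π²×1.22×10^10×2.810×10^-6/6.004×10^5)
L = 1.50 m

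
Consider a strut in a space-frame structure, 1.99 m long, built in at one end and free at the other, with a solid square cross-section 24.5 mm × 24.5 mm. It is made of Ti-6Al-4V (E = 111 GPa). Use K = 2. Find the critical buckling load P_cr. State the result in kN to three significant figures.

I = a⁴/12 = 24.5⁴/12 = 3.003×10^4 mm⁴
I = 3.003×10^4 mm⁴ = 3.003×10^-8 m⁴
Effective length L_e = K·L = 2 × 1.99 = 3.980 m
P_cr = π²EI / L_e² = π² × 111×10⁹ × 3.003×10^-8 / 3.980² = 2.077×10^3 N

P_cr ≈ 2.08 kN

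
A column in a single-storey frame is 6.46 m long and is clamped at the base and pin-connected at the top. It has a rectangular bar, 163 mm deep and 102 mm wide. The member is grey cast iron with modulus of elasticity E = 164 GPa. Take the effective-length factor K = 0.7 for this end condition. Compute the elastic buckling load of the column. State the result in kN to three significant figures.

P_cr ≈ 1140 kN

Buckling occurs about the weak axis: I_min = h·b³/12 with b = 102 mm (the shorter side).
I_min = 163×102³/12 = 1.441×10^7 mm⁴
I = 1.441×10^7 mm⁴ = 1.441×10^-5 m⁴
Effective length L_e = K·L = 0.7 × 6.46 = 4.522 m
P_cr = π²EI / L_e² = π² × 164×10⁹ × 1.441×10^-5 / 4.522² = 1.141×10^6 N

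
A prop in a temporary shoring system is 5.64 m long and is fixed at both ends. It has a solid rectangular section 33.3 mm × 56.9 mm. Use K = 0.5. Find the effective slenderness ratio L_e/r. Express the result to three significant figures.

Buckling occurs about the weak axis: I_min = h·b³/12 with b = 33.3 mm (the shorter side).
I_min = 56.9×33.3³/12 = 1.751×10^5 mm⁴
A = 1.895×10^3 mm²;  r_min = √(I/A) = √(1.751×10^5/1.895×10^3) = 9.613 mm
L_e = K·L = 0.5 × 5.64 m = 2.820 m = 2820.0 mm
λ = L_e / r_min = 2820.0 / 9.613 = 293

λ ≈ 293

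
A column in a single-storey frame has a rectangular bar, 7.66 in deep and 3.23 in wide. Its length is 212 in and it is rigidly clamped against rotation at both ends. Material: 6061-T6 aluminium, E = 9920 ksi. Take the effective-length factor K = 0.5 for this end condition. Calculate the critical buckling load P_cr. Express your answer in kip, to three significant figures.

P_cr ≈ 187 kip

Buckling occurs about the weak axis: I_min = h·b³/12 with b = 3.23 in (the shorter side).
I_min = 7.66×3.23³/12 = 21.51 in⁴
Effective length L_e = K·L = 0.5 × 212 = 106.0 in
P_cr = π²EI / L_e² = π² × 9920×10³ × 21.51 / 106.0² = 1.874×10^5 lb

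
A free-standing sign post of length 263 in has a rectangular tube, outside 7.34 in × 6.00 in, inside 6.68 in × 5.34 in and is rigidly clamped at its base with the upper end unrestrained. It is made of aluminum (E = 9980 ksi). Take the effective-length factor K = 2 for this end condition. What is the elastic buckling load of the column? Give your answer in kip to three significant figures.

P_cr ≈ 16.9 kip

Weak-axis I_min = (h_o·b_o³ − h_i·b_i³)/12 with b_o = 6.00, b_i = 5.340 in (shorter outer/inner sides).
I_min = (7.34×6.00³ − 6.680×5.340³)/12 = 47.35 in⁴
Effective length L_e = K·L = 2 × 263 = 526.0 in
P_cr = π²EI / L_e² = π² × 9980×10³ × 47.35 / 526.0² = 1.686×10^4 lb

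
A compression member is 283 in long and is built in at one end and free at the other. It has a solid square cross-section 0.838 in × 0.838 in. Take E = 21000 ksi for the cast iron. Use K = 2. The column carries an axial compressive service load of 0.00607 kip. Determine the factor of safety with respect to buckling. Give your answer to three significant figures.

I = a⁴/12 = 0.838⁴/12 = 4.110×10^-2 in⁴
Effective length L_e = K·L = 2 × 283 = 566.0 in
P_cr = π²EI / L_e² = π² × 21000×10³ × 4.110×10^-2 / 566.0² = 26.59 lb
Factor of safety n = P_cr / P = 0.026588 / 0.00607 = 4.38

n ≈ 4.38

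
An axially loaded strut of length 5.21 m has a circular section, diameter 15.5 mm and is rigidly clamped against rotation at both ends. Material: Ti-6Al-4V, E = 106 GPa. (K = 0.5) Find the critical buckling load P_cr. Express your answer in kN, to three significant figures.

P_cr ≈ 0.437 kN

I = πd⁴/64 = π×15.5⁴/64 = 2.833×10^3 mm⁴
I = 2.833×10^3 mm⁴ = 2.833×10^-9 m⁴
Effective length L_e = K·L = 0.5 × 5.21 = 2.605 m
P_cr = π²EI / L_e² = π² × 106×10⁹ × 2.833×10^-9 / 2.605² = 436.8 N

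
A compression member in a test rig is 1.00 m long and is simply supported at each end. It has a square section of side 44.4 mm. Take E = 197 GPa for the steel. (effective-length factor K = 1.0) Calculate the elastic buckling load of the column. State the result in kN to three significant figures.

P_cr ≈ 630 kN

I = a⁴/12 = 44.4⁴/12 = 3.239×10^5 mm⁴
I = 3.239×10^5 mm⁴ = 3.239×10^-7 m⁴
Effective length L_e = K·L = 1 × 1.00 = 1.000 m
P_cr = π²EI / L_e² = π² × 197×10⁹ × 3.239×10^-7 / 1.000² = 6.297×10^5 N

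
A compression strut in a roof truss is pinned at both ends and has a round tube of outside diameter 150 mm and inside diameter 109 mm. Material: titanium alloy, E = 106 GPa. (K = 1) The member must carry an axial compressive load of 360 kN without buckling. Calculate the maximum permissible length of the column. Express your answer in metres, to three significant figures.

d_o = 150 mm, d_i = 109 mm
I = π(d_o⁴ − d_i⁴)/64 = π(150⁴ − 109.0⁴)/64 = 1.792×10^7 mm⁴
I = 1.792×10^-5 m⁴
At the buckling limit P_cr = P = 3.600×10^5 N
From P_cr = π²EI/(K·L)²:  L = (1/K)·√(π²EI/P_cr) = (1/1)·√(π²×1.06×10^11×1.792×10^-5/3.600×10^5)
L = 7.22 m

L_max ≈ 7.22 m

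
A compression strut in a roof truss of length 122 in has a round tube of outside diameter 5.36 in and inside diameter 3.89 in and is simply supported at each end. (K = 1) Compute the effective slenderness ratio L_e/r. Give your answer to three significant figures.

d_o = 5.36 in, d_i = 3.89 in
I = π(d_o⁴ − d_i⁴)/64 = π(5.36⁴ − 3.890⁴)/64 = 29.28 in⁴
A = 10.68 in²;  r_min = √(I/A) = √(29.28/10.68) = 1.656 in
L_e = K·L = 1 × 122 = 122.0 in
λ = L_e / r_min = 122.00 / 1.656 = 73.7

λ ≈ 73.7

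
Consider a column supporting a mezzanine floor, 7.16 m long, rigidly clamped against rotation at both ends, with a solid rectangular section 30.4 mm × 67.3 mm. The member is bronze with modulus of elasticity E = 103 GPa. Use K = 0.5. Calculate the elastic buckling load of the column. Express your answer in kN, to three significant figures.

Buckling occurs about the weak axis: I_min = h·b³/12 with b = 30.4 mm (the shorter side).
I_min = 67.3×30.4³/12 = 1.576×10^5 mm⁴
I = 1.576×10^5 mm⁴ = 1.576×10^-7 m⁴
Effective length L_e = K·L = 0.5 × 7.16 = 3.580 m
P_cr = π²EI / L_e² = π² × 103×10⁹ × 1.576×10^-7 / 3.580² = 1.250×10^4 N

P_cr ≈ 12.5 kN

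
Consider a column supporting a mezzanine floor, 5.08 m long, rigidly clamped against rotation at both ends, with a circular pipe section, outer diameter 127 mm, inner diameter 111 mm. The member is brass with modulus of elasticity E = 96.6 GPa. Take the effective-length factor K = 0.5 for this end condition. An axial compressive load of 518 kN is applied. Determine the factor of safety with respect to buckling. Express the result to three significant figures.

d_o = 127 mm, d_i = 111 mm
I = π(d_o⁴ − d_i⁴)/64 = π(127⁴ − 111.0⁴)/64 = 5.318×10^6 mm⁴
I = 5.318×10^6 mm⁴ = 5.318×10^-6 m⁴
Effective length L_e = K·L = 0.5 × 5.08 = 2.540 m
P_cr = π²EI / L_e² = π² × 96.6×10⁹ × 5.318×10^-6 / 2.540² = 7.859×10^5 N
Factor of safety n = P_cr / P = 785.88 / 518 = 1.52

n ≈ 1.52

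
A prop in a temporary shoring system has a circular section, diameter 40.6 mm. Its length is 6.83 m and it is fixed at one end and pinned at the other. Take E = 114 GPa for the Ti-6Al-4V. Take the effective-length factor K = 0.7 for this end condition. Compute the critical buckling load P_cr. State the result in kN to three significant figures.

I = πd⁴/64 = π×40.6⁴/64 = 1.334×10^5 mm⁴
I = 1.334×10^5 mm⁴ = 1.334×10^-7 m⁴
Effective length L_e = K·L = 0.7 × 6.83 = 4.781 m
P_cr = π²EI / L_e² = π² × 114×10⁹ × 1.334×10^-7 / 4.781² = 6.565×10^3 N

P_cr ≈ 6.57 kN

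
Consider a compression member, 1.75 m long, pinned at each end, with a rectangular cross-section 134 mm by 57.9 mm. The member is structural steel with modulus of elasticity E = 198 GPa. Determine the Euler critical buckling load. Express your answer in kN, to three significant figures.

Buckling occurs about the weak axis: I_min = h·b³/12 with b = 57.9 mm (the shorter side).
I_min = 134×57.9³/12 = 2.168×10^6 mm⁴
I = 2.168×10^6 mm⁴ = 2.168×10^-6 m⁴
Effective length L_e = K·L = 1 × 1.75 = 1.750 m
P_cr = π²EI / L_e² = π² × 198×10⁹ × 2.168×10^-6 / 1.750² = 1.383×10^6 N

P_cr ≈ 1380 kN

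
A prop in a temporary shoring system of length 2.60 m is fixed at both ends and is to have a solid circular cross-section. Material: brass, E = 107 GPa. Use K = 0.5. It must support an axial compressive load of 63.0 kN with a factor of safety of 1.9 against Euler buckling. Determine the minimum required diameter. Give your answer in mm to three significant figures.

d ≈ 44.4 mm

Required P_cr = n·P = 1.9 × 63.0 = 119.7 kN
L_e = K·L = 0.5 × 2.60 = 1.300 m
Required I = P_cr·L_e²/(π²E) = 1.197×10^5 × 1.300² / (π² × 1.07×10^11) = 1.916×10^-7 m⁴
I_req = 1.916×10^5 mm⁴
Solid circle: I = πd⁴/64  ⇒  d = (64I/π)^(1/4) = (64×1.916×10^5/π)^(1/4) = 44.4 mm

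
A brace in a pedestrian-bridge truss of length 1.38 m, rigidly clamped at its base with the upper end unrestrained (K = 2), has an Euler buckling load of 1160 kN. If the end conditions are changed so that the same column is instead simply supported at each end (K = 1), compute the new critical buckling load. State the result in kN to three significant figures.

P_cr ≈ 4640 kN

P_cr ∝ 1/K², so P_cr,new = P_cr,old × (K_old/K_new)² = 1160 × (2/1)²
= 1160 × 4.000 = 4640 kN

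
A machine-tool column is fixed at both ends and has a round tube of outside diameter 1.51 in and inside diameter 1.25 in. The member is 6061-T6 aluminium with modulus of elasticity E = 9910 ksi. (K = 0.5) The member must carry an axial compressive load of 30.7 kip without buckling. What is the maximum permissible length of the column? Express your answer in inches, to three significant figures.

d_o = 1.51 in, d_i = 1.25 in
I = π(d_o⁴ − d_i⁴)/64 = π(1.51⁴ − 1.250⁴)/64 = 0.1354 in⁴
At the buckling limit P_cr = P = 3.070×10^4 lb
From P_cr = π²EI/(K·L)²:  L = (1/K)·√(π²EI/P_cr) = (1/0.5)·√(π²×9.91×10^6×0.1354/3.070×10^4)
L = 41.5 in

L_max ≈ 41.5 in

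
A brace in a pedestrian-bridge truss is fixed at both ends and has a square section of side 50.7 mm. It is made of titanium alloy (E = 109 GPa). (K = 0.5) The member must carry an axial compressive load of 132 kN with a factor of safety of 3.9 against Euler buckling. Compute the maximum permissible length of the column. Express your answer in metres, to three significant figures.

L_max ≈ 2.15 m

I = a⁴/12 = 50.7⁴/12 = 5.506×10^5 mm⁴
I = 5.506×10^-7 m⁴
Required critical load P_cr = n·P = 3.9 × 132 = 514.8 kN = 5.148×10^5 N
From P_cr = π²EI/(K·L)²:  L = (1/K)·√(π²EI/P_cr) = (1/0.5)·√(π²×1.09×10^11×5.506×10^-7/5.148×10^5)
L = 2.15 m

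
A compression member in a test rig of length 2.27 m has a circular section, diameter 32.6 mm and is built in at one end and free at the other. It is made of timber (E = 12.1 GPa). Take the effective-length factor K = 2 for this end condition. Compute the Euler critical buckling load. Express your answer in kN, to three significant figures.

I = πd⁴/64 = π×32.6⁴/64 = 5.544×10^4 mm⁴
I = 5.544×10^4 mm⁴ = 5.544×10^-8 m⁴
Effective length L_e = K·L = 2 × 2.27 = 4.540 m
P_cr = π²EI / L_e² = π² × 12.1×10⁹ × 5.544×10^-8 / 4.540² = 321.2 N

P_cr ≈ 0.321 kN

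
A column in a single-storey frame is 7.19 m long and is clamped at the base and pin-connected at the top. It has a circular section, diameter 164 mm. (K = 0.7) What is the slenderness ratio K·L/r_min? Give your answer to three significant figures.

For a solid circle r = d/4 = 164/4 = 41.00 mm
L_e = K·L = 0.7 × 7.19 m = 5.033 m = 5033.0 mm
λ = L_e / r_min = 5033.0 / 41.00 = 123

λ ≈ 123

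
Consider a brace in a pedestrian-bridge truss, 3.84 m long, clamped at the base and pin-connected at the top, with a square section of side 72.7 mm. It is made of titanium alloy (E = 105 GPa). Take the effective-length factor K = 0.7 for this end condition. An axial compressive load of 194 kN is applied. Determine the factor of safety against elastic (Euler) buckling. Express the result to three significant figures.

I = a⁴/12 = 72.7⁴/12 = 2.328×10^6 mm⁴
I = 2.328×10^6 mm⁴ = 2.328×10^-6 m⁴
Effective length L_e = K·L = 0.7 × 3.84 = 2.688 m
P_cr = π²EI / L_e² = π² × 105×10⁹ × 2.328×10^-6 / 2.688² = 3.339×10^5 N
Factor of safety n = P_cr / P = 333.88 / 194 = 1.72

n ≈ 1.72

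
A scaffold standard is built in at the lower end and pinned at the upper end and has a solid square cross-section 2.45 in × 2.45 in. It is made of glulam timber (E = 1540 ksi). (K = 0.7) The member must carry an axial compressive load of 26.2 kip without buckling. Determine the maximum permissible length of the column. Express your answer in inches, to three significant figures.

L_max ≈ 59.6 in

I = a⁴/12 = 2.45⁴/12 = 3.003 in⁴
At the buckling limit P_cr = P = 2.620×10^4 lb
From P_cr = π²EI/(K·L)²:  L = (1/K)·√(π²EI/P_cr) = (1/0.7)·√(π²×1.54×10^6×3.003/2.620×10^4)
L = 59.6 in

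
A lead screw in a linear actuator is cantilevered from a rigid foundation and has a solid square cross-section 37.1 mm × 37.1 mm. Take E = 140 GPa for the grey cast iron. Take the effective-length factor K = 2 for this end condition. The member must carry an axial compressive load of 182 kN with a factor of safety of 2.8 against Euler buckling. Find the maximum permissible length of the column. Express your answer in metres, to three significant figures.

L_max ≈ 0.327 m

I = a⁴/12 = 37.1⁴/12 = 1.579×10^5 mm⁴
I = 1.579×10^-7 m⁴
Required critical load P_cr = n·P = 2.8 × 182 = 509.6 kN = 5.096×10^5 N
From P_cr = π²EI/(K·L)²:  L = (1/K)·√(π²EI/P_cr) = (1/2)·√(π²×1.40×10^11×1.579×10^-7/5.096×10^5)
L = 0.327 m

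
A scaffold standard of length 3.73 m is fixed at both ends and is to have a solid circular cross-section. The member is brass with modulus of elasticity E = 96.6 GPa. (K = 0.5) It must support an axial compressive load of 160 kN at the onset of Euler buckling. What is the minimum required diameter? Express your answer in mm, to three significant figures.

L_e = K·L = 0.5 × 3.73 = 1.865 m
Required I = P_cr·L_e²/(π²E) = 1.600×10^5 × 1.865² / (π² × 9.66×10^10) = 5.837×10^-7 m⁴
I_req = 5.837×10^5 mm⁴
Solid circle: I = πd⁴/64  ⇒  d = (64I/π)^(1/4) = (64×5.837×10^5/π)^(1/4) = 58.7 mm

d ≈ 58.7 mm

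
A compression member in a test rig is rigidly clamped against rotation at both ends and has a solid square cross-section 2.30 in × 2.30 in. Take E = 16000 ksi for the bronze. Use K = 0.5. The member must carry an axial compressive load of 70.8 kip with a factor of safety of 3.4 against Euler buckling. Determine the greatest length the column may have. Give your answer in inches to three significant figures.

I = a⁴/12 = 2.30⁴/12 = 2.332 in⁴
Required critical load P_cr = n·P = 3.4 × 70.8 = 240.7 kip = 2.407×10^5 lb
From P_cr = π²EI/(K·L)²:  L = (1/K)·√(π²EI/P_cr) = (1/0.5)·√(π²×1.60×10^7×2.332/2.407×10^5)
L = 78.2 in

L_max ≈ 78.2 in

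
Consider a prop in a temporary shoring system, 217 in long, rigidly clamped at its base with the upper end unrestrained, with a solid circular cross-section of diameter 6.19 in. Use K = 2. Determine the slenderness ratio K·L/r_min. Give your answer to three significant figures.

I = πd⁴/64 = π×6.19⁴/64 = 72.07 in⁴
A = 30.09 in²;  r_min = √(I/A) = √(72.07/30.09) = 1.547 in
L_e = K·L = 2 × 217 = 434.0 in
λ = L_e / r_min = 434.00 / 1.547 = 280

λ ≈ 280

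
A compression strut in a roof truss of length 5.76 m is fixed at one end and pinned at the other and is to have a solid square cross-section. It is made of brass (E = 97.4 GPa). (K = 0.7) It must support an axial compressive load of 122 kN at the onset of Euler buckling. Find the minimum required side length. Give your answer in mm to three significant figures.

L_e = K·L = 0.7 × 5.76 = 4.032 m
Required I = P_cr·L_e²/(π²E) = 1.220×10^5 × 4.032² / (π² × 9.74×10^10) = 2.063×10^-6 m⁴
I_req = 2.063×10^6 mm⁴
Solid square: I = a⁴/12  ⇒  a = (12I)^(1/4) = (12×2.063×10^6)^(1/4) = 70.5 mm

a ≈ 70.5 mm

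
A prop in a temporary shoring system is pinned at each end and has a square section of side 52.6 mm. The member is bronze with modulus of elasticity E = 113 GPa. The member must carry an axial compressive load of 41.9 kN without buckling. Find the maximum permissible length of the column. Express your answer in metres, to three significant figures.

I = a⁴/12 = 52.6⁴/12 = 6.379×10^5 mm⁴
I = 6.379×10^-7 m⁴
At the buckling limit P_cr = P = 4.190×10^4 N
From P_cr = π²EI/(K·L)²:  L = (1/K)·√(π²EI/P_cr) = (1/1)·√(π²×1.13×10^11×6.379×10^-7/4.190×10^4)
L = 4.12 m

L_max ≈ 4.12 m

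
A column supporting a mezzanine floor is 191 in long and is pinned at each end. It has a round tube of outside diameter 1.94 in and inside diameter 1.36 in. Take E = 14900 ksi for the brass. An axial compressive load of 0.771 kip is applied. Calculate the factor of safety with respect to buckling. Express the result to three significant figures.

n ≈ 2.76

d_o = 1.94 in, d_i = 1.36 in
I = π(d_o⁴ − d_i⁴)/64 = π(1.94⁴ − 1.360⁴)/64 = 0.5274 in⁴
Effective length L_e = K·L = 1 × 191 = 191.0 in
P_cr = π²EI / L_e² = π² × 14900×10³ × 0.5274 / 191.0² = 2.126×10^3 lb
Factor of safety n = P_cr / P = 2.1259 / 0.771 = 2.76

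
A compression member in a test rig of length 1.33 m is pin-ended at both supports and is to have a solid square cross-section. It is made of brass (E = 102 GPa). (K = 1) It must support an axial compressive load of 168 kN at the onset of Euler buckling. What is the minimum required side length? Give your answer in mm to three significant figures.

a ≈ 43.4 mm

L_e = K·L = 1 × 1.33 = 1.330 m
Required I = P_cr·L_e²/(π²E) = 1.680×10^5 × 1.330² / (π² × 1.02×10^11) = 2.952×10^-7 m⁴
I_req = 2.952×10^5 mm⁴
Solid square: I = a⁴/12  ⇒  a = (12I)^(1/4) = (12×2.952×10^5)^(1/4) = 43.4 mm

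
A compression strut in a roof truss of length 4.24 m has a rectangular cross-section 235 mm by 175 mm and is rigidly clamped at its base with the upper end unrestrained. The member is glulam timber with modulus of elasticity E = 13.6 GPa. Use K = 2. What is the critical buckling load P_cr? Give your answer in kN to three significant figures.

P_cr ≈ 196 kN

Buckling occurs about the weak axis: I_min = h·b³/12 with b = 175 mm (the shorter side).
I_min = 235×175³/12 = 1.050×10^8 mm⁴
I = 1.050×10^8 mm⁴ = 1.050×10^-4 m⁴
Effective length L_e = K·L = 2 × 4.24 = 8.480 m
P_cr = π²EI / L_e² = π² × 13.6×10⁹ × 1.050×10^-4 / 8.480² = 1.959×10^5 N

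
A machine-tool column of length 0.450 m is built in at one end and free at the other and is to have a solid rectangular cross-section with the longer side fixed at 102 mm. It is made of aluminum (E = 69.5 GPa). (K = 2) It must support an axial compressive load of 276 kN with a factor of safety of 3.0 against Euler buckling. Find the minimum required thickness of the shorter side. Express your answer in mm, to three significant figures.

Required P_cr = n·P = 3.0 × 276 = 828.0 kN
L_e = K·L = 2 × 0.450 = 0.9000 m
Required I = P_cr·L_e²/(π²E) = 8.280×10^5 × 0.9000² / (π² × 6.95×10^10) = 9.778×10^-7 m⁴
I_req = 9.778×10^5 mm⁴
Rectangle, weak axis: I_min = h·b³/12 with h = 102 mm fixed  ⇒  b = (12I/h)^(1/3) = 48.6 mm

b ≈ 48.6 mm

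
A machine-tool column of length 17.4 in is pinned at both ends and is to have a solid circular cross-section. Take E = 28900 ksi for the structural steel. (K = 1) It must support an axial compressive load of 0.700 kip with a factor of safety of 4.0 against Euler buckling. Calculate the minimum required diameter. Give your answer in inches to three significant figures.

d ≈ 0.496 in

Required P_cr = n·P = 4.0 × 0.700 = 2.800 kip
L_e = K·L = 1 × 17.4 = 17.40 in
Required I = P_cr·L_e²/(π²E) = 2.800×10^3 × 17.40² / (π² × 2.89×10^7) = 2.972×10^-3 in⁴
Solid circle: I = πd⁴/64  ⇒  d = (64I/π)^(1/4) = (64×2.972×10^-3/π)^(1/4) = 0.496 in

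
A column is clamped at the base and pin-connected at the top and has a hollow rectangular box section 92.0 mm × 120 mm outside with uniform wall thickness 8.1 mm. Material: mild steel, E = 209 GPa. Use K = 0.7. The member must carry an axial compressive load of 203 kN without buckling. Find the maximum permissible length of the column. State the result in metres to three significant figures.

L_max ≈ 9.13 m

Inner dimensions: h_i = 120 − 2×8.1 = 103.8 mm, b_i = 92.0 − 2×8.1 = 75.80 mm
Weak-axis I_min = (h_o·b_o³ − h_i·b_i³)/12 with b_o = 92.0, b_i = 75.80 mm (shorter outer/inner sides).
I_min = (120×92.0³ − 103.8×75.80³)/12 = 4.020×10^6 mm⁴
I = 4.020×10^-6 m⁴
At the buckling limit P_cr = P = 2.030×10^5 N
From P_cr = π²EI/(K·L)²:  L = (1/K)·√(π²EI/P_cr) = (1/0.7)·√(π²×2.09×10^11×4.020×10^-6/2.030×10^5)
L = 9.13 m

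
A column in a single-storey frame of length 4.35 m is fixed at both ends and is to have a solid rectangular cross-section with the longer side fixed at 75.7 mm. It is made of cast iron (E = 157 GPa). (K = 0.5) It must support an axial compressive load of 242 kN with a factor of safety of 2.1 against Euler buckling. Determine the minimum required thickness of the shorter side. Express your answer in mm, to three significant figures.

Required P_cr = n·P = 2.1 × 242 = 508.2 kN
L_e = K·L = 0.5 × 4.35 = 2.175 m
Required I = P_cr·L_e²/(π²E) = 5.082×10^5 × 2.175² / (π² × 1.57×10^11) = 1.552×10^-6 m⁴
I_req = 1.552×10^6 mm⁴
Rectangle, weak axis: I_min = h·b³/12 with h = 75.7 mm fixed  ⇒  b = (12I/h)^(1/3) = 62.7 mm

b ≈ 62.7 mm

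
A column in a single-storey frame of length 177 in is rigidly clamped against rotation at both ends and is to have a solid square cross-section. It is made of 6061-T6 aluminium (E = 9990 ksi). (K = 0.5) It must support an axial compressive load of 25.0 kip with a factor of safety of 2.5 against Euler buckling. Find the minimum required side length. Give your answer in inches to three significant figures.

Required P_cr = n·P = 2.5 × 25.0 = 62.50 kip
L_e = K·L = 0.5 × 177 = 88.50 in
Required I = P_cr·L_e²/(π²E) = 6.250×10^4 × 88.50² / (π² × 9.99×10^6) = 4.965 in⁴
Solid square: I = a⁴/12  ⇒  a = (12I)^(1/4) = (12×4.965)^(1/4) = 2.78 in

a ≈ 2.78 in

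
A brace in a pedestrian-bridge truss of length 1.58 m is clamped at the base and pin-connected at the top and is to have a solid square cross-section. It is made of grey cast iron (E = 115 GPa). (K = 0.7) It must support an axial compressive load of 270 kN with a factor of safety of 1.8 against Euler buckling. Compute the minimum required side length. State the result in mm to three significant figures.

Required P_cr = n·P = 1.8 × 270 = 486.0 kN
L_e = K·L = 0.7 × 1.58 = 1.106 m
Required I = P_cr·L_e²/(π²E) = 4.860×10^5 × 1.106² / (π² × 1.15×10^11) = 5.238×10^-7 m⁴
I_req = 5.238×10^5 mm⁴
Solid square: I = a⁴/12  ⇒  a = (12I)^(1/4) = (12×5.238×10^5)^(1/4) = 50.1 mm

a ≈ 50.1 mm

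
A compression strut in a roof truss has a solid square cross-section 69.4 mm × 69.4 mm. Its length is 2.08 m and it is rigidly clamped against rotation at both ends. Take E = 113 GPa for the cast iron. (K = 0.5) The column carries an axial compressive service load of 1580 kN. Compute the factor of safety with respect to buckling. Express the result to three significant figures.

I = a⁴/12 = 69.4⁴/12 = 1.933×10^6 mm⁴
I = 1.933×10^6 mm⁴ = 1.933×10^-6 m⁴
Effective length L_e = K·L = 0.5 × 2.08 = 1.040 m
P_cr = π²EI / L_e² = π² × 113×10⁹ × 1.933×10^-6 / 1.040² = 1.993×10^6 N
Factor of safety n = P_cr / P = 1993.3 / 1580 = 1.26

n ≈ 1.26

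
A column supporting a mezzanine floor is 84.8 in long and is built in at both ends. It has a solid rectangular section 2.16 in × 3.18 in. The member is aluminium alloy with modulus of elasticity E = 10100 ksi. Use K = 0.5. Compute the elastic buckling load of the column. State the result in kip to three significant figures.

P_cr ≈ 148 kip

Buckling occurs about the weak axis: I_min = h·b³/12 with b = 2.16 in (the shorter side).
I_min = 3.18×2.16³/12 = 2.671 in⁴
Effective length L_e = K·L = 0.5 × 84.8 = 42.40 in
P_cr = π²EI / L_e² = π² × 10100×10³ × 2.671 / 42.40² = 1.481×10^5 lb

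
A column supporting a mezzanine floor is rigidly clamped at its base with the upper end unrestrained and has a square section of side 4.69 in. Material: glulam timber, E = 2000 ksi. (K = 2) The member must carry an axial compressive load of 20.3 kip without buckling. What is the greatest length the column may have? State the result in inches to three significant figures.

L_max ≈ 99.0 in

I = a⁴/12 = 4.69⁴/12 = 40.32 in⁴
At the buckling limit P_cr = P = 2.030×10^4 lb
From P_cr = π²EI/(K·L)²:  L = (1/K)·√(π²EI/P_cr) = (1/2)·√(π²×2.00×10^6×40.32/2.030×10^4)
L = 99.0 in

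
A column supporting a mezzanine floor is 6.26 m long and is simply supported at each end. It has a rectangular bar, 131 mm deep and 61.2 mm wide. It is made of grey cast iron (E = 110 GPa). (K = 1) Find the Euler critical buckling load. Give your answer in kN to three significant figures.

Buckling occurs about the weak axis: I_min = h·b³/12 with b = 61.2 mm (the shorter side).
I_min = 131×61.2³/12 = 2.502×10^6 mm⁴
I = 2.502×10^6 mm⁴ = 2.502×10^-6 m⁴
Effective length L_e = K·L = 1 × 6.26 = 6.260 m
P_cr = π²EI / L_e² = π² × 110×10⁹ × 2.502×10^-6 / 6.260² = 6.932×10^4 N

P_cr ≈ 69.3 kN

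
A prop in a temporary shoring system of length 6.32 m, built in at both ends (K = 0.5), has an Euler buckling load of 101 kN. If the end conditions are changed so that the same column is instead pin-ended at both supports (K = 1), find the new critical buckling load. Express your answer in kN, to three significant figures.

P_cr ≈ 25.2 kN

P_cr ∝ 1/K², so P_cr,new = P_cr,old × (K_old/K_new)² = 101 × (0.5/1)²
= 101 × 0.2500 = 25.2 kN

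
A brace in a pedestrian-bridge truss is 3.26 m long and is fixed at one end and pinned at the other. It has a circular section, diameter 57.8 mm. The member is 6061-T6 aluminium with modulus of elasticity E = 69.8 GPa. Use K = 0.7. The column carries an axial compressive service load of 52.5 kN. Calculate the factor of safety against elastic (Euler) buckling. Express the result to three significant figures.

n ≈ 1.38

I = πd⁴/64 = π×57.8⁴/64 = 5.479×10^5 mm⁴
I = 5.479×10^5 mm⁴ = 5.479×10^-7 m⁴
Effective length L_e = K·L = 0.7 × 3.26 = 2.282 m
P_cr = π²EI / L_e² = π² × 69.8×10⁹ × 5.479×10^-7 / 2.282² = 7.248×10^4 N
Factor of safety n = P_cr / P = 72.478 / 52.5 = 1.38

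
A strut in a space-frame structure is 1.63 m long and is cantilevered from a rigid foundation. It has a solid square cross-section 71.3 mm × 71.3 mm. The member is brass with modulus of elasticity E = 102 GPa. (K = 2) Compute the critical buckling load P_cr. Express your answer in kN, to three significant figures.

I = a⁴/12 = 71.3⁴/12 = 2.154×10^6 mm⁴
I = 2.154×10^6 mm⁴ = 2.154×10^-6 m⁴
Effective length L_e = K·L = 2 × 1.63 = 3.260 m
P_cr = π²EI / L_e² = π² × 102×10⁹ × 2.154×10^-6 / 3.260² = 2.040×10^5 N

P_cr ≈ 204 kN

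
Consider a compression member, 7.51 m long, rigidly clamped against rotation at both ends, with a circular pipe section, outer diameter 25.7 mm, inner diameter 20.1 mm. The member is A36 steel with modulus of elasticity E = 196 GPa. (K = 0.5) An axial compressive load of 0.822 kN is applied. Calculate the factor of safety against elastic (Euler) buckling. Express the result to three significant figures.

d_o = 25.7 mm, d_i = 20.1 mm
I = π(d_o⁴ − d_i⁴)/64 = π(25.7⁴ − 20.10⁴)/64 = 1.340×10^4 mm⁴
I = 1.340×10^4 mm⁴ = 1.340×10^-8 m⁴
Effective length L_e = K·L = 0.5 × 7.51 = 3.755 m
P_cr = π²EI / L_e² = π² × 196×10⁹ × 1.340×10^-8 / 3.755² = 1.839×10^3 N
Factor of safety n = P_cr / P = 1.8387 / 0.822 = 2.24

n ≈ 2.24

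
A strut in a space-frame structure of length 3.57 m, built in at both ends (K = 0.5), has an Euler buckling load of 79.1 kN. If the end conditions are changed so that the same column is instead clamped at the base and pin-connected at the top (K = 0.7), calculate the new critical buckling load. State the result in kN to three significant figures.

P_cr ≈ 40.4 kN

P_cr ∝ 1/K², so P_cr,new = P_cr,old × (K_old/K_new)² = 79.1 × (0.5/0.7)²
= 79.1 × 0.5102 = 40.4 kN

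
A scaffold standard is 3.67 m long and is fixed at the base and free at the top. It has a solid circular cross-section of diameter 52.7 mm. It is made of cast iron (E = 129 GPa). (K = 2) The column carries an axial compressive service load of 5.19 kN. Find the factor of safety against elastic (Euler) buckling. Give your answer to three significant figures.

n ≈ 1.72

I = πd⁴/64 = π×52.7⁴/64 = 3.786×10^5 mm⁴
I = 3.786×10^5 mm⁴ = 3.786×10^-7 m⁴
Effective length L_e = K·L = 2 × 3.67 = 7.340 m
P_cr = π²EI / L_e² = π² × 129×10⁹ × 3.786×10^-7 / 7.340² = 8.948×10^3 N
Factor of safety n = P_cr / P = 8.9477 / 5.19 = 1.72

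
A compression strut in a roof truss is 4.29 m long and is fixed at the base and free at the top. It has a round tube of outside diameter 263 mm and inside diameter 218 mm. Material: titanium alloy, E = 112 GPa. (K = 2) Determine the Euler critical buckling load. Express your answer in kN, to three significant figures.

d_o = 263 mm, d_i = 218 mm
I = π(d_o⁴ − d_i⁴)/64 = π(263⁴ − 218.0⁴)/64 = 1.240×10^8 mm⁴
I = 1.240×10^8 mm⁴ = 1.240×10^-4 m⁴
Effective length L_e = K·L = 2 × 4.29 = 8.580 m
P_cr = π²EI / L_e² = π² × 112×10⁹ × 1.240×10^-4 / 8.580² = 1.862×10^6 N

P_cr ≈ 1860 kN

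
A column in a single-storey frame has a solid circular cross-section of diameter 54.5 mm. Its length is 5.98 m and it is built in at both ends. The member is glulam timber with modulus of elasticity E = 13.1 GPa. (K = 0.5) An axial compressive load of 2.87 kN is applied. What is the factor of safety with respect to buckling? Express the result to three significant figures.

I = πd⁴/64 = π×54.5⁴/64 = 4.331×10^5 mm⁴
I = 4.331×10^5 mm⁴ = 4.331×10^-7 m⁴
Effective length L_e = K·L = 0.5 × 5.98 = 2.990 m
P_cr = π²EI / L_e² = π² × 13.1×10⁹ × 4.331×10^-7 / 2.990² = 6.263×10^3 N
Factor of safety n = P_cr / P = 6.2630 / 2.87 = 2.18

n ≈ 2.18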